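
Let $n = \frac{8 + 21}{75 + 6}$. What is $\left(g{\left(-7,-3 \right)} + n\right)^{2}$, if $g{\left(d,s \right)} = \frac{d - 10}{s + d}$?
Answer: $\frac{2778889}{656100} \approx 4.2355$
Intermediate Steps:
$n = \frac{29}{81} \approx 0.35802$
$g{\left(d,s \right)} = \frac{-10 + d}{d + s}$
$\left(g{\left(-7,-3 \right)} + n\right)^{2} = \left(\frac{-10 - 7}{-7 - 3} + \frac{29}{81}\right)^{2} = \left(\frac{1}{-10} \left(-17\right) + \frac{29}{81}\right)^{2} = \left(\left(- \frac{1}{10}\right) \left(-17\right) + \frac{29}{81}\right)^{2} = \left(\frac{17}{10} + \frac{29}{81}\right)^{2} = \left(\frac{1667}{810}\right)^{2} = \frac{2778889}{656100}$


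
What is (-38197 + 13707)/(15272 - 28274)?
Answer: 12245/6501 ≈ 1.8836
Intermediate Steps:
(-38197 + 13707)/(15272 - 28274) = -24490/(-13002) = -24490*(-1/13002) = 12245/6501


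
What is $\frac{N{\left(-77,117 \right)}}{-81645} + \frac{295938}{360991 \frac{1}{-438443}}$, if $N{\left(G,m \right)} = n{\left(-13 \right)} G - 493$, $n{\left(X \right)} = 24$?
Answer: $- \frac{10593596666398499}{29473110195} \approx -3.5943 \cdot 10^{5}$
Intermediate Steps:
$N{\left(G,m \right)} = -493 + 24 G$ ($N{\left(G,m \right)} = 24 G - 493 = -493 + 24 G$)
$\frac{N{\left(-77,117 \right)}}{-81645} + \frac{295938}{360991 \frac{1}{-438443}} = \frac{-493 + 24 \left(-77\right)}{-81645} + \frac{295938}{360991 \frac{1}{-438443}} = \left(-493 - 1848\right) \left(- \frac{1}{81645}\right) + \frac{295938}{360991 \left(- \frac{1}{438443}\right)} = \left(-2341\right) \left(- \frac{1}{81645}\right) + \frac{295938}{- \frac{360991}{438443}} = \frac{2341}{81645} + 295938 \left(- \frac{438443}{360991}\right) = \frac{2341}{81645} - \frac{129751944534}{360991} = - \frac{10593596666398499}{29473110195}$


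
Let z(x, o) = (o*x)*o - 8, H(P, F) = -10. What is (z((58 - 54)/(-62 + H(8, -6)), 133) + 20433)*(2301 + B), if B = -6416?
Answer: -1440089515/18 ≈ -8.0005e+7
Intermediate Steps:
z(x, o) = -8 + x*o**2 (z(x, o) = x*o**2 - 8 = -8 + x*o**2)
(z((58 - 54)/(-62 + H(8, -6)), 133) + 20433)*(2301 + B) = ((-8 + ((58 - 54)/(-62 - 10))*133**2) + 20433)*(2301 - 6416) = ((-8 + (4/(-72))*17689) + 20433)*(-4115) = ((-8 + (4*(-1/72))*17689) + 20433)*(-4115) = ((-8 - 1/18*17689) + 20433)*(-4115) = ((-8 - 17689/18) + 20433)*(-4115) = (-17833/18 + 20433)*(-4115) = (349961/18)*(-4115) = -1440089515/18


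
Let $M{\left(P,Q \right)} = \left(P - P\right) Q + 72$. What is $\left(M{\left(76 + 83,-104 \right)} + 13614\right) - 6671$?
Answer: $7015$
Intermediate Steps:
$M{\left(P,Q \right)} = 72$ ($M{\left(P,Q \right)} = 0 Q + 72 = 0 + 72 = 72$)
$\left(M{\left(76 + 83,-104 \right)} + 13614\right) - 6671 = \left(72 + 13614\right) - 6671 = 13686 - 6671 = 7015$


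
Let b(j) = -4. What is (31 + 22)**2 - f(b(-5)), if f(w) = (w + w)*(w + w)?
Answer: 2745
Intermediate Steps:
f(w) = 4*w**2 (f(w) = (2*w)*(2*w) = 4*w**2)
(31 + 22)**2 - f(b(-5)) = (31 + 22)**2 - 4*(-4)**2 = 53**2 - 4*16 = 2809 - 1*64 = 2809 - 64 = 2745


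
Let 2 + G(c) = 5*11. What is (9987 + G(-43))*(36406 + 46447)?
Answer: 831844120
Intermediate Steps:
G(c) = 53 (G(c) = -2 + 5*11 = -2 + 55 = 53)
(9987 + G(-43))*(36406 + 46447) = (9987 + 53)*(36406 + 46447) = 10040*82853 = 831844120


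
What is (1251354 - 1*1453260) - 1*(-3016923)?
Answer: 2815017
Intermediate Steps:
(1251354 - 1*1453260) - 1*(-3016923) = (1251354 - 1453260) + 3016923 = -201906 + 3016923 = 2815017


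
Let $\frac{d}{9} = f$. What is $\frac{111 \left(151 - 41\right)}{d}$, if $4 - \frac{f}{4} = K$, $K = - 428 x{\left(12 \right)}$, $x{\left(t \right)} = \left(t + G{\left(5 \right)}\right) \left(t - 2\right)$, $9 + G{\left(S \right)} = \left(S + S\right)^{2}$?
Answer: $\frac{2035}{2645064} \approx 0.00076936$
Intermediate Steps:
$G{\left(S \right)} = -9 + 4 S^{2}$ ($G{\left(S \right)} = -9 + \left(S + S\right)^{2} = -9 + \left(2 S\right)^{2} = -9 + 4 S^{2}$)
$x{\left(t \right)} = \left(-2 + t\right) \left(91 + t\right)$ ($x{\left(t \right)} = \left(t - \left(9 - 4 \cdot 5^{2}\right)\right) \left(t - 2\right) = \left(t + \left(-9 + 4 \cdot 25\right)\right) \left(-2 + t\right) = \left(t + \left(-9 + 100\right)\right) \left(-2 + t\right) = \left(t + 91\right) \left(-2 + t\right) = \left(91 + t\right) \left(-2 + t\right) = \left(-2 + t\right) \left(91 + t\right)$)
$K = -440840$ ($K = - 428 \left(-182 + 12^{2} + 89 \cdot 12\right) = - 428 \left(-182 + 144 + 1068\right) = \left(-428\right) 1030 = -440840$)
$f = 1763376$ ($f = 16 - -1763360 = 16 + 1763360 = 1763376$)
$d = 15870384$ ($d = 9 \cdot 1763376 = 15870384$)
$\frac{111 \left(151 - 41\right)}{d} = \frac{111 \left(151 - 41\right)}{15870384} = 111 \cdot 110 \cdot \frac{1}{15870384} = 12210 \cdot \frac{1}{15870384} = \frac{2035}{2645064}$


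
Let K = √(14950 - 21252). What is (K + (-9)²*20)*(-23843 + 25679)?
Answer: 2974320 + 1836*I*√6302 ≈ 2.9743e+6 + 1.4575e+5*I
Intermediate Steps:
K = I*√6302 (K = √(-6302) = I*√6302 ≈ 79.385*I)
(K + (-9)²*20)*(-23843 + 25679) = (I*√6302 + (-9)²*20)*(-23843 + 25679) = (I*√6302 + 81*20)*1836 = (I*√6302 + 1620)*1836 = (1620 + I*√6302)*1836 = 2974320 + 1836*I*√6302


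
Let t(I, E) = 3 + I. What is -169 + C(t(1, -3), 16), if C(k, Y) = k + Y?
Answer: -149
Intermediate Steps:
C(k, Y) = Y + k
-169 + C(t(1, -3), 16) = -169 + (16 + (3 + 1)) = -169 + (16 + 4) = -169 + 20 = -149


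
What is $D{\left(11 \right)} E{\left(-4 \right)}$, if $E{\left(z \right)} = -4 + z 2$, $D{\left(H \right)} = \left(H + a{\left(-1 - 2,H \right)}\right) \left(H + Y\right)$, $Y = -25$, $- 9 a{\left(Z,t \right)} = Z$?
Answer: $1904$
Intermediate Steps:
$a{\left(Z,t \right)} = - \frac{Z}{9}$
$D{\left(H \right)} = \left(-25 + H\right) \left(\frac{1}{3} + H\right)$ ($D{\left(H \right)} = \left(H - \frac{-1 - 2}{9}\right) \left(H - 25\right) = \left(H - \frac{-1 - 2}{9}\right) \left(-25 + H\right) = \left(H - - \frac{1}{3}\right) \left(-25 + H\right) = \left(H + \frac{1}{3}\right) \left(-25 + H\right) = \left(\frac{1}{3} + H\right) \left(-25 + H\right) = \left(-25 + H\right) \left(\frac{1}{3} + H\right)$)
$E{\left(z \right)} = -4 + 2 z$
$D{\left(11 \right)} E{\left(-4 \right)} = \left(- \frac{25}{3} + 11^{2} - \frac{814}{3}\right) \left(-4 + 2 \left(-4\right)\right) = \left(- \frac{25}{3} + 121 - \frac{814}{3}\right) \left(-4 - 8\right) = \left(- \frac{476}{3}\right) \left(-12\right) = 1904$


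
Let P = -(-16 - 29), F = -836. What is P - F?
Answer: 881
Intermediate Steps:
P = 45 (P = -1*(-45) = 45)
P - F = 45 - 1*(-836) = 45 + 836 = 881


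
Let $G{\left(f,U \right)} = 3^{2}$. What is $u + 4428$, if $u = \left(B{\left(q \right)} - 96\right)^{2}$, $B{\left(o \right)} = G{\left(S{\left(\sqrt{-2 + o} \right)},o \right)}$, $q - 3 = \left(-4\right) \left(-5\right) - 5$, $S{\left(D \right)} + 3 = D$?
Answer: $11997$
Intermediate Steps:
$S{\left(D \right)} = -3 + D$
$G{\left(f,U \right)} = 9$
$q = 18$ ($q = 3 - -15 = 3 + \left(20 - 5\right) = 3 + 15 = 18$)
$B{\left(o \right)} = 9$
$u = 7569$ ($u = \left(9 - 96\right)^{2} = \left(-87\right)^{2} = 7569$)
$u + 4428 = 7569 + 4428 = 11997$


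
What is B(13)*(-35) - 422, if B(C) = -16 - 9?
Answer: 453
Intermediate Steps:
B(C) = -25
B(13)*(-35) - 422 = -25*(-35) - 422 = 875 - 422 = 453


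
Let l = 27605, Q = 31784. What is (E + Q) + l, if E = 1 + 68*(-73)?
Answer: 54426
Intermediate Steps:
E = -4963 (E = 1 - 4964 = -4963)
(E + Q) + l = (-4963 + 31784) + 27605 = 26821 + 27605 = 54426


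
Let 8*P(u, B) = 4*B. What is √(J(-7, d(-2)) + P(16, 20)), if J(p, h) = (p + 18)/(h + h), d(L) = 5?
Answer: √1110/10 ≈ 3.3317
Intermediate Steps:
P(u, B) = B/2 (P(u, B) = (4*B)/8 = B/2)
J(p, h) = (18 + p)/(2*h) (J(p, h) = (18 + p)/((2*h)) = (18 + p)*(1/(2*h)) = (18 + p)/(2*h))
√(J(-7, d(-2)) + P(16, 20)) = √((½)*(18 - 7)/5 + (½)*20) = √((½)*(⅕)*11 + 10) = √(11/10 + 10) = √(111/10) = √1110/10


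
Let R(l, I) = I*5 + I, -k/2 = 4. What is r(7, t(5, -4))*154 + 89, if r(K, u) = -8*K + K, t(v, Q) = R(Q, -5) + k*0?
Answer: -7457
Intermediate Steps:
k = -8 (k = -2*4 = -8)
R(l, I) = 6*I (R(l, I) = 5*I + I = 6*I)
t(v, Q) = -30 (t(v, Q) = 6*(-5) - 8*0 = -30 + 0 = -30)
r(K, u) = -7*K
r(7, t(5, -4))*154 + 89 = -7*7*154 + 89 = -49*154 + 89 = -7546 + 89 = -7457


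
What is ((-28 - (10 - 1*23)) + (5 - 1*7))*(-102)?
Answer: 1734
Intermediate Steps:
((-28 - (10 - 1*23)) + (5 - 1*7))*(-102) = ((-28 - (10 - 23)) + (5 - 7))*(-102) = ((-28 - 1*(-13)) - 2)*(-102) = ((-28 + 13) - 2)*(-102) = (-15 - 2)*(-102) = -17*(-102) = 1734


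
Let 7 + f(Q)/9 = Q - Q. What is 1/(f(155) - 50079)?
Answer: -1/50142 ≈ -1.9943e-5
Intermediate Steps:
f(Q) = -63 (f(Q) = -63 + 9*(Q - Q) = -63 + 9*0 = -63 + 0 = -63)
1/(f(155) - 50079) = 1/(-63 - 50079) = 1/(-50142) = -1/50142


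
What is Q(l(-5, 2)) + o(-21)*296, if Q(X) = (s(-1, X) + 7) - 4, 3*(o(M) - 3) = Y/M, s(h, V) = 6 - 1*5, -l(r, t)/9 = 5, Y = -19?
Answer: 61820/63 ≈ 981.27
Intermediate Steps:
l(r, t) = -45 (l(r, t) = -9*5 = -45)
s(h, V) = 1 (s(h, V) = 6 - 5 = 1)
o(M) = 3 - 19/(3*M) (o(M) = 3 + (-19/M)/3 = 3 - 19/(3*M))
Q(X) = 4 (Q(X) = (1 + 7) - 4 = 8 - 4 = 4)
Q(l(-5, 2)) + o(-21)*296 = 4 + (3 - 19/3/(-21))*296 = 4 + (3 - 19/3*(-1/21))*296 = 4 + (3 + 19/63)*296 = 4 + (208/63)*296 = 4 + 61568/63 = 61820/63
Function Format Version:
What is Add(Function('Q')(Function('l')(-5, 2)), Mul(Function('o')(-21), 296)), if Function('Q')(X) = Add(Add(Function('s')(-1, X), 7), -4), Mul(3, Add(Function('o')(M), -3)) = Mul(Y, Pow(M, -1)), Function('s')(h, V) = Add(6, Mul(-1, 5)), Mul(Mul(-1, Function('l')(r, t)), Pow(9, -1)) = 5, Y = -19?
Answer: Rational(61820, 63) ≈ 981.27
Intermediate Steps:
Function('l')(r, t) = -45 (Function('l')(r, t) = Mul(-9, 5) = -45)
Function('s')(h, V) = 1 (Function('s')(h, V) = Add(6, -5) = 1)
Function('o')(M) = Add(3, Mul(Rational(-19, 3), Pow(M, -1))) (Function('o')(M) = Add(3, Mul(Rational(1, 3), Mul(-19, Pow(M, -1)))) = Add(3, Mul(Rational(-19, 3), Pow(M, -1))))
Function('Q')(X) = 4 (Function('Q')(X) = Add(Add(1, 7), -4) = Add(8, -4) = 4)
Add(Function('Q')(Function('l')(-5, 2)), Mul(Function('o')(-21), 296)) = Add(4, Mul(Add(3, Mul(Rational(-19, 3), Pow(-21, -1))), 296)) = Add(4, Mul(Add(3, Mul(Rational(-19, 3), Rational(-1, 21))), 296)) = Add(4, Mul(Add(3, Rational(19, 63)), 296)) = Add(4, Mul(Rational(208, 63), 296)) = Add(4, Rational(61568, 63)) = Rational(61820, 63)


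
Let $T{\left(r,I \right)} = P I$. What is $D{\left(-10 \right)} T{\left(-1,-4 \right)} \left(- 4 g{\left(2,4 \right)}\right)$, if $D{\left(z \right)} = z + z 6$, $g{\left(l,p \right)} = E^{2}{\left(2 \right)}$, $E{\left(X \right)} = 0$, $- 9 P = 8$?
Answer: $0$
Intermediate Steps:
$P = - \frac{8}{9}$ ($P = \left(- \frac{1}{9}\right) 8 = - \frac{8}{9} \approx -0.88889$)
$T{\left(r,I \right)} = - \frac{8 I}{9}$
$g{\left(l,p \right)} = 0$ ($g{\left(l,p \right)} = 0^{2} = 0$)
$D{\left(z \right)} = 7 z$ ($D{\left(z \right)} = z + 6 z = 7 z$)
$D{\left(-10 \right)} T{\left(-1,-4 \right)} \left(- 4 g{\left(2,4 \right)}\right) = 7 \left(-10\right) \left(\left(- \frac{8}{9}\right) \left(-4\right)\right) \left(\left(-4\right) 0\right) = \left(-70\right) \frac{32}{9} \cdot 0 = \left(- \frac{2240}{9}\right) 0 = 0$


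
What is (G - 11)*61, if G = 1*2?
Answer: -549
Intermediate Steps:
G = 2
(G - 11)*61 = (2 - 11)*61 = -9*61 = -549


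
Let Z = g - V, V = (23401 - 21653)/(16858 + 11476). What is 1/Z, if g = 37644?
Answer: 14167/533301674 ≈ 2.6565e-5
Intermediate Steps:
V = 874/14167 (V = 1748/28334 = 1748*(1/28334) = 874/14167 ≈ 0.061693)
Z = 533301674/14167 (Z = 37644 - 1*874/14167 = 37644 - 874/14167 = 533301674/14167 ≈ 37644.)
1/Z = 1/(533301674/14167) = 14167/533301674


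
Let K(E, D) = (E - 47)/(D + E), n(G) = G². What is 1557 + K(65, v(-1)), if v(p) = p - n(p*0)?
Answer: 49833/32 ≈ 1557.3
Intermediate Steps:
v(p) = p (v(p) = p - (p*0)² = p - 1*0² = p - 1*0 = p + 0 = p)
K(E, D) = (-47 + E)/(D + E)
1557 + K(65, v(-1)) = 1557 + (-47 + 65)/(-1 + 65) = 1557 + 18/64 = 1557 + (1/64)*18 = 1557 + 9/32 = 49833/32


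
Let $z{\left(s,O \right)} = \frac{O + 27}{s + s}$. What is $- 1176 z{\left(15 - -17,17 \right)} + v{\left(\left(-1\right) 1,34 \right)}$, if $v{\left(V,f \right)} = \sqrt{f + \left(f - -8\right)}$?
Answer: $- \frac{1617}{2} + 2 \sqrt{19} \approx -799.78$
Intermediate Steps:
$v{\left(V,f \right)} = \sqrt{8 + 2 f}$ ($v{\left(V,f \right)} = \sqrt{f + \left(f + 8\right)} = \sqrt{f + \left(8 + f\right)} = \sqrt{8 + 2 f}$)
$z{\left(s,O \right)} = \frac{27 + O}{2 s}$
$- 1176 z{\left(15 - -17,17 \right)} + v{\left(\left(-1\right) 1,34 \right)} = - 1176 \frac{27 + 17}{2 \left(15 - -17\right)} + \sqrt{8 + 2 \cdot 34} = - 1176 \cdot \frac{1}{2} \frac{1}{15 + 17} \cdot 44 + \sqrt{8 + 68} = - 1176 \cdot \frac{1}{2} \cdot \frac{1}{32} \cdot 44 + \sqrt{76} = - 1176 \cdot \frac{1}{2} \cdot \frac{1}{32} \cdot 44 + 2 \sqrt{19} = \left(-1176\right) \frac{11}{16} + 2 \sqrt{19} = - \frac{1617}{2} + 2 \sqrt{19}$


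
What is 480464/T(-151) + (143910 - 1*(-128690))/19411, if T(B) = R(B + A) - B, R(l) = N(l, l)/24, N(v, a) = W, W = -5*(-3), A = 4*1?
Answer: 1594488456/500969 ≈ 3182.8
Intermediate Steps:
A = 4
W = 15
N(v, a) = 15
R(l) = 5/8 (R(l) = 15/24 = 15*(1/24) = 5/8)
T(B) = 5/8 - B
480464/T(-151) + (143910 - 1*(-128690))/19411 = 480464/(5/8 - 1*(-151)) + (143910 - 1*(-128690))/19411 = 480464/(5/8 + 151) + (143910 + 128690)*(1/19411) = 480464/(1213/8) + 272600*(1/19411) = 480464*(8/1213) + 5800/413 = 3843712/1213 + 5800/413 = 1594488456/500969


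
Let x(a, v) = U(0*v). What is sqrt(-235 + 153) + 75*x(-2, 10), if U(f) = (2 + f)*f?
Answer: I*sqrt(82) ≈ 9.0554*I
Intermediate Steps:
U(f) = f*(2 + f)
x(a, v) = 0 (x(a, v) = (0*v)*(2 + 0*v) = 0*(2 + 0) = 0*2 = 0)
sqrt(-235 + 153) + 75*x(-2, 10) = sqrt(-235 + 153) + 75*0 = sqrt(-82) + 0 = I*sqrt(82) + 0 = I*sqrt(82)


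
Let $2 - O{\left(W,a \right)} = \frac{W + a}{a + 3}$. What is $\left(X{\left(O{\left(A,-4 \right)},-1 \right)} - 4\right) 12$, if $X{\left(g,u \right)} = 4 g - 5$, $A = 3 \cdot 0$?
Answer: $-204$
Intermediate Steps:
$A = 0$
$O{\left(W,a \right)} = 2 - \frac{W + a}{3 + a}$ ($O{\left(W,a \right)} = 2 - \frac{W + a}{a + 3} = 2 - \frac{W + a}{3 + a}$)
$X{\left(g,u \right)} = -5 + 4 g$
$\left(X{\left(O{\left(A,-4 \right)},-1 \right)} - 4\right) 12 = \left(\left(-5 + 4 \frac{6 - 4 - 0}{3 - 4}\right) - 4\right) 12 = \left(\left(-5 + 4 \frac{6 - 4 + 0}{-1}\right) - 4\right) 12 = \left(\left(-5 + 4 \left(\left(-1\right) 2\right)\right) - 4\right) 12 = \left(\left(-5 + 4 \left(-2\right)\right) - 4\right) 12 = \left(\left(-5 - 8\right) - 4\right) 12 = \left(-13 - 4\right) 12 = \left(-17\right) 12 = -204$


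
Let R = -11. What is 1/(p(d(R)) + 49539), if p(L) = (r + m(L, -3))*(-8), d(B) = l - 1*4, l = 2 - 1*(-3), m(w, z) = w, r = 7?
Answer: 1/49475 ≈ 2.0212e-5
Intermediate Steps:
l = 5 (l = 2 + 3 = 5)
d(B) = 1 (d(B) = 5 - 1*4 = 5 - 4 = 1)
p(L) = -56 - 8*L (p(L) = (7 + L)*(-8) = -56 - 8*L)
1/(p(d(R)) + 49539) = 1/((-56 - 8*1) + 49539) = 1/((-56 - 8) + 49539) = 1/(-64 + 49539) = 1/49475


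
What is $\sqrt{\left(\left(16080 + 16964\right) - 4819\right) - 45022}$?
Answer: $i \sqrt{16797} \approx 129.6 i$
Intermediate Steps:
$\sqrt{\left(\left(16080 + 16964\right) - 4819\right) - 45022} = \sqrt{\left(33044 - 4819\right) - 45022} = \sqrt{28225 - 45022} = \sqrt{-16797} = i \sqrt{16797}$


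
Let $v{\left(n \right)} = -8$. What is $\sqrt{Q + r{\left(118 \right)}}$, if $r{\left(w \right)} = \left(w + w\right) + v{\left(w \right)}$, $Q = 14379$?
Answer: $3 \sqrt{1623} \approx 120.86$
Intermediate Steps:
$r{\left(w \right)} = -8 + 2 w$ ($r{\left(w \right)} = \left(w + w\right) - 8 = 2 w - 8 = -8 + 2 w$)
$\sqrt{Q + r{\left(118 \right)}} = \sqrt{14379 + \left(-8 + 2 \cdot 118\right)} = \sqrt{14379 + \left(-8 + 236\right)} = \sqrt{14379 + 228} = \sqrt{14607} = 3 \sqrt{1623}$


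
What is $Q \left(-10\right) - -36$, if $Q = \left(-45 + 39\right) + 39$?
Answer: $-294$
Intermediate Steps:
$Q = 33$ ($Q = -6 + 39 = 33$)
$Q \left(-10\right) - -36 = 33 \left(-10\right) - -36 = -330 + 36 = -294$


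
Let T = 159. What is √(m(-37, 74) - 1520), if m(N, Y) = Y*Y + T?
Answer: √4115 ≈ 64.148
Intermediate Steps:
m(N, Y) = 159 + Y² (m(N, Y) = Y*Y + 159 = Y² + 159 = 159 + Y²)
√(m(-37, 74) - 1520) = √((159 + 74²) - 1520) = √((159 + 5476) - 1520) = √(5635 - 1520) = √4115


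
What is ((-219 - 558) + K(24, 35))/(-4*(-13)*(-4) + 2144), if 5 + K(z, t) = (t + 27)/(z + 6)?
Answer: -11699/29040 ≈ -0.40286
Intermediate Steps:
K(z, t) = -5 + (27 + t)/(6 + z) (K(z, t) = -5 + (t + 27)/(z + 6) = -5 + (27 + t)/(6 + z))
((-219 - 558) + K(24, 35))/(-4*(-13)*(-4) + 2144) = ((-219 - 558) + (-3 + 35 - 5*24)/(6 + 24))/(-4*(-13)*(-4) + 2144) = (-777 + (-3 + 35 - 120)/30)/(52*(-4) + 2144) = (-777 + (1/30)*(-88))/(-208 + 2144) = (-777 - 44/15)/1936 = -11699/15*1/1936 = -11699/29040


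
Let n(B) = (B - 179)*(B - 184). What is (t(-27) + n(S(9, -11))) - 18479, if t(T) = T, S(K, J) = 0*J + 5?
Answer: 12640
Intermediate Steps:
S(K, J) = 5 (S(K, J) = 0 + 5 = 5)
n(B) = (-184 + B)*(-179 + B) (n(B) = (-179 + B)*(-184 + B) = (-184 + B)*(-179 + B))
(t(-27) + n(S(9, -11))) - 18479 = (-27 + (32936 + 5² - 363*5)) - 18479 = (-27 + (32936 + 25 - 1815)) - 18479 = (-27 + 31146) - 18479 = 31119 - 18479 = 12640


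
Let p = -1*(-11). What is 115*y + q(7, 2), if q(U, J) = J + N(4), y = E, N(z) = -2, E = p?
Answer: 1265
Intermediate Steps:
p = 11
E = 11
y = 11
q(U, J) = -2 + J (q(U, J) = J - 2 = -2 + J)
115*y + q(7, 2) = 115*11 + (-2 + 2) = 1265 + 0 = 1265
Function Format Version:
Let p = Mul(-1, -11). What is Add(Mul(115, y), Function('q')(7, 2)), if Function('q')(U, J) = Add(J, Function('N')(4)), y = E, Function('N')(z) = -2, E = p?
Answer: 1265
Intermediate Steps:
p = 11
E = 11
y = 11
Function('q')(U, J) = Add(-2, J) (Function('q')(U, J) = Add(J, -2) = Add(-2, J))
Add(Mul(115, y), Function('q')(7, 2)) = Add(Mul(115, 11), Add(-2, 2)) = Add(1265, 0) = 1265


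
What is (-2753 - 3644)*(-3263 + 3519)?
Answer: -1637632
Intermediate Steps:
(-2753 - 3644)*(-3263 + 3519) = -6397*256 = -1637632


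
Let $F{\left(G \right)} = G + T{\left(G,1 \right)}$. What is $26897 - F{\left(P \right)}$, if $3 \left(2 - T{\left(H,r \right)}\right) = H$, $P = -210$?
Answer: $27035$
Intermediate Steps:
$T{\left(H,r \right)} = 2 - \frac{H}{3}$
$F{\left(G \right)} = 2 + \frac{2 G}{3}$ ($F{\left(G \right)} = G - \left(-2 + \frac{G}{3}\right) = 2 + \frac{2 G}{3}$)
$26897 - F{\left(P \right)} = 26897 - \left(2 + \frac{2}{3} \left(-210\right)\right) = 26897 - \left(2 - 140\right) = 26897 - -138 = 26897 + 138 = 27035$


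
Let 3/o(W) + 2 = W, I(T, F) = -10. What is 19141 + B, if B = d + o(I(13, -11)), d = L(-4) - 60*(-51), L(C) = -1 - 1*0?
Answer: 88799/4 ≈ 22200.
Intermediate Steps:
L(C) = -1 (L(C) = -1 + 0 = -1)
o(W) = 3/(-2 + W)
d = 3059 (d = -1 - 60*(-51) = -1 + 3060 = 3059)
B = 12235/4 (B = 3059 + 3/(-2 - 10) = 3059 + 3/(-12) = 3059 + 3*(-1/12) = 3059 - 1/4 = 12235/4 ≈ 3058.8)
19141 + B = 19141 + 12235/4 = 88799/4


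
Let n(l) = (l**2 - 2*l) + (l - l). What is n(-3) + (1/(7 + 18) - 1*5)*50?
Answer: -233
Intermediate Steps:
n(l) = l**2 - 2*l (n(l) = (l**2 - 2*l) + 0 = l**2 - 2*l)
n(-3) + (1/(7 + 18) - 1*5)*50 = -3*(-2 - 3) + (1/(7 + 18) - 1*5)*50 = -3*(-5) + (1/25 - 5)*50 = 15 + (1/25 - 5)*50 = 15 - 124/25*50 = 15 - 248 = -233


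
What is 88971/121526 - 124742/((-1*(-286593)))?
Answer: 10339069511/34828500918 ≈ 0.29686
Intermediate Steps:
88971/121526 - 124742/((-1*(-286593))) = 88971*(1/121526) - 124742/286593 = 88971/121526 - 124742*1/286593 = 88971/121526 - 124742/286593 = 10339069511/34828500918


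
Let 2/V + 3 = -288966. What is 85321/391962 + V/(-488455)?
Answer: 4014306206046073/18441596899143330 ≈ 0.21768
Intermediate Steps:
V = -2/288969 (V = 2/(-3 - 288966) = 2/(-288969) = 2*(-1/288969) = -2/288969 ≈ -6.9212e-6)
85321/391962 + V/(-488455) = 85321/391962 - 2/288969/(-488455) = 85321*(1/391962) - 2/288969*(-1/488455) = 85321/391962 + 2/141148352895 = 4014306206046073/18441596899143330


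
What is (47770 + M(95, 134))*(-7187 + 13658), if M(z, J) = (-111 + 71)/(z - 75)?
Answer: 309106728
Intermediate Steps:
M(z, J) = -40/(-75 + z)
(47770 + M(95, 134))*(-7187 + 13658) = (47770 - 40/(-75 + 95))*(-7187 + 13658) = (47770 - 40/20)*6471 = (47770 - 40*1/20)*6471 = (47770 - 2)*6471 = 47768*6471 = 309106728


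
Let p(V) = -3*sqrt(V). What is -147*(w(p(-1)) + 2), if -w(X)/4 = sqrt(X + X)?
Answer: -294 + 588*sqrt(6)*sqrt(-I) ≈ 724.45 - 1018.4*I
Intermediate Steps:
w(X) = -4*sqrt(2)*sqrt(X) (w(X) = -4*sqrt(X + X) = -4*sqrt(2)*sqrt(X))
-147*(w(p(-1)) + 2) = -147*(-4*sqrt(2)*sqrt(-3*I) + 2) = -147*(-4*sqrt(2)*sqrt(3)*sqrt(-I) + 2) = -147*(-4*sqrt(6)*sqrt(-I) + 2) = -147*(2 - 4*sqrt(6)*sqrt(-I)) = -294 + 588*sqrt(6)*sqrt(-I)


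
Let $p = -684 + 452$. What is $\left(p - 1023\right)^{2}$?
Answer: $1575025$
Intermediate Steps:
$p = -232$
$\left(p - 1023\right)^{2} = \left(-232 - 1023\right)^{2} = \left(-1255\right)^{2} = 1575025$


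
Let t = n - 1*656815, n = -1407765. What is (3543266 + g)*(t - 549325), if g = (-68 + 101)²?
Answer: -9264607256275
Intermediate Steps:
g = 1089 (g = 33² = 1089)
t = -2064580 (t = -1407765 - 1*656815 = -1407765 - 656815 = -2064580)
(3543266 + g)*(t - 549325) = (3543266 + 1089)*(-2064580 - 549325) = 3544355*(-2613905) = -9264607256275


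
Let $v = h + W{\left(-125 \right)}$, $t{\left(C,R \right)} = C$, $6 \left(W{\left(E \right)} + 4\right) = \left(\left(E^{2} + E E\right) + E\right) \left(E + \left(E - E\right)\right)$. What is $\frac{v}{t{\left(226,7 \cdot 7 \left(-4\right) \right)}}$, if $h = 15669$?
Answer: $- \frac{1265545}{452} \approx -2799.9$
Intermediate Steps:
$W{\left(E \right)} = -4 + \frac{E \left(E + 2 E^{2}\right)}{6}$ ($W{\left(E \right)} = -4 + \frac{\left(\left(E^{2} + E E\right) + E\right) \left(E + \left(E - E\right)\right)}{6} = -4 + \frac{\left(\left(E^{2} + E^{2}\right) + E\right) \left(E + 0\right)}{6} = -4 + \frac{\left(2 E^{2} + E\right) E}{6} = -4 + \frac{\left(E + 2 E^{2}\right) E}{6} = -4 + \frac{E \left(E + 2 E^{2}\right)}{6}$)
$v = - \frac{1265545}{2}$ ($v = 15669 + \left(-4 + \frac{\left(-125\right)^{3}}{3} + \frac{\left(-125\right)^{2}}{6}\right) = 15669 + \left(-4 + \frac{1}{3} \left(-1953125\right) + \frac{1}{6} \cdot 15625\right) = 15669 - \frac{1296883}{2} = - \frac{1265545}{2} \approx -6.3277 \cdot 10^{5}$)
$\frac{v}{t{\left(226,7 \cdot 7 \left(-4\right) \right)}} = - \frac{1265545}{2 \cdot 226} = \left(- \frac{1265545}{2}\right) \frac{1}{226} = - \frac{1265545}{452}$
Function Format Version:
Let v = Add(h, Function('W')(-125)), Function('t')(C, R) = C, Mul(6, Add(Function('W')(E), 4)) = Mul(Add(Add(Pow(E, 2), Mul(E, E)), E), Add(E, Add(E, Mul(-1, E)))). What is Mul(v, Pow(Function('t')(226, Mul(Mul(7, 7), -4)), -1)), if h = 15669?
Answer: Rational(-1265545, 452) ≈ -2799.9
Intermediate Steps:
Function('W')(E) = Add(-4, Mul(Rational(1, 6), E, Add(E, Mul(2, Pow(E, 2))))) (Function('W')(E) = Add(-4, Mul(Rational(1, 6), Mul(Add(Add(Pow(E, 2), Mul(E, E)), E), Add(E, Add(E, Mul(-1, E)))))) = Add(-4, Mul(Rational(1, 6), Mul(Add(Add(Pow(E, 2), Pow(E, 2)), E), Add(E, 0)))) = Add(-4, Mul(Rational(1, 6), Mul(Add(Mul(2, Pow(E, 2)), E), E))) = Add(-4, Mul(Rational(1, 6), Mul(Add(E, Mul(2, Pow(E, 2))), E))) = Add(-4, Mul(Rational(1, 6), Mul(E, Add(E, Mul(2, Pow(E, 2)))))) = Add(-4, Mul(Rational(1, 6), E, Add(E, Mul(2, Pow(E, 2))))))
v = Rational(-1265545, 2) (v = Add(15669, Add(-4, Mul(Rational(1, 3), Pow(-125, 3)), Mul(Rational(1, 6), Pow(-125, 2)))) = Add(15669, Add(-4, Mul(Rational(1, 3), -1953125), Mul(Rational(1, 6), 15625))) = Add(15669, Add(-4, Rational(-1953125, 3), Rational(15625, 6))) = Add(15669, Rational(-1296883, 2)) = Rational(-1265545, 2) ≈ -6.3277e+5)
Mul(v, Pow(Function('t')(226, Mul(Mul(7, 7), -4)), -1)) = Mul(Rational(-1265545, 2), Pow(226, -1)) = Mul(Rational(-1265545, 2), Rational(1, 226)) = Rational(-1265545, 452)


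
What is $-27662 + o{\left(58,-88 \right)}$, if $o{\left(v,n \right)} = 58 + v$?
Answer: $-27546$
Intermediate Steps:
$-27662 + o{\left(58,-88 \right)} = -27662 + \left(58 + 58\right) = -27662 + 116 = -27546$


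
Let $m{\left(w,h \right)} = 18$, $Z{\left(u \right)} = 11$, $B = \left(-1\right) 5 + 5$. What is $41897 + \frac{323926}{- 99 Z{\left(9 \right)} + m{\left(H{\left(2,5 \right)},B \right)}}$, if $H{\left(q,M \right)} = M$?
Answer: $\frac{44547761}{1071} \approx 41595.0$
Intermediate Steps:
$B = 0$ ($B = -5 + 5 = 0$)
$41897 + \frac{323926}{- 99 Z{\left(9 \right)} + m{\left(H{\left(2,5 \right)},B \right)}} = 41897 + \frac{323926}{\left(-99\right) 11 + 18} = 41897 + \frac{323926}{-1089 + 18} = 41897 + \frac{323926}{-1071} = 41897 + 323926 \left(- \frac{1}{1071}\right) = 41897 - \frac{323926}{1071} = \frac{44547761}{1071}$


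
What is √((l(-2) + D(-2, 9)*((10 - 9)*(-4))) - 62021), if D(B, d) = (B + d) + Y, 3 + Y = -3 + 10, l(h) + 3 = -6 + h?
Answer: 2*I*√15519 ≈ 249.15*I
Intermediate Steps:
l(h) = -9 + h (l(h) = -3 + (-6 + h) = -9 + h)
Y = 4 (Y = -3 + (-3 + 10) = -3 + 7 = 4)
D(B, d) = 4 + B + d (D(B, d) = (B + d) + 4 = 4 + B + d)
√((l(-2) + D(-2, 9)*((10 - 9)*(-4))) - 62021) = √(((-9 - 2) + (4 - 2 + 9)*((10 - 9)*(-4))) - 62021) = √((-11 + 11*(1*(-4))) - 62021) = √((-11 + 11*(-4)) - 62021) = √((-11 - 44) - 62021) = √(-55 - 62021) = √(-62076) = 2*I*√15519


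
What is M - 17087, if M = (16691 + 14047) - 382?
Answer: 13269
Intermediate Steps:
M = 30356 (M = 30738 - 382 = 30356)
M - 17087 = 30356 - 17087 = 13269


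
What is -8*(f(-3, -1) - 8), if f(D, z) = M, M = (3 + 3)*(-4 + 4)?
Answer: 64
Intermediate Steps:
M = 0 (M = 6*0 = 0)
f(D, z) = 0
-8*(f(-3, -1) - 8) = -8*(0 - 8) = -8*(-8) = 64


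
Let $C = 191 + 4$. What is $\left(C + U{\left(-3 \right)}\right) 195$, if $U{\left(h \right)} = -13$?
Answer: $35490$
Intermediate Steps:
$C = 195$
$\left(C + U{\left(-3 \right)}\right) 195 = \left(195 - 13\right) 195 = 182 \cdot 195 = 35490$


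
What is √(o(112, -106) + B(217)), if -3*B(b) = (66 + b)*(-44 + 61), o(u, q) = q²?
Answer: √86691/3 ≈ 98.144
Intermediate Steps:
B(b) = -374 - 17*b/3 (B(b) = -(66 + b)*(-44 + 61)/3 = -(66 + b)*17/3 = -(1122 + 17*b)/3 = -374 - 17*b/3)
√(o(112, -106) + B(217)) = √((-106)² + (-374 - 17/3*217)) = √(11236 + (-374 - 3689/3)) = √(11236 - 4811/3) = √(28897/3) = √86691/3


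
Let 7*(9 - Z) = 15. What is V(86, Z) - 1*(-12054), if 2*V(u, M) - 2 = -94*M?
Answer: 82129/7 ≈ 11733.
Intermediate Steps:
Z = 48/7 (Z = 9 - ⅐*15 = 9 - 15/7 = 48/7 ≈ 6.8571)
V(u, M) = 1 - 47*M (V(u, M) = 1 + (-94*M)/2 = 1 - 47*M)
V(86, Z) - 1*(-12054) = (1 - 47*48/7) - 1*(-12054) = (1 - 2256/7) + 12054 = -2249/7 + 12054 = 82129/7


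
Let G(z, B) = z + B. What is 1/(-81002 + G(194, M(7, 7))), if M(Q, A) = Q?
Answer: -1/80801 ≈ -1.2376e-5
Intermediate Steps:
G(z, B) = B + z
1/(-81002 + G(194, M(7, 7))) = 1/(-81002 + (7 + 194)) = 1/(-81002 + 201) = 1/(-80801) = -1/80801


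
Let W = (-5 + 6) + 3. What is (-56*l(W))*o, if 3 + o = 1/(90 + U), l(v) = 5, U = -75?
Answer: 2464/3 ≈ 821.33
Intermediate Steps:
W = 4 (W = 1 + 3 = 4)
o = -44/15 (o = -3 + 1/(90 - 75) = -3 + 1/15 = -44/15 ≈ -2.9333)
(-56*l(W))*o = -56*5*(-44/15) = -280*(-44/15) = 2464/3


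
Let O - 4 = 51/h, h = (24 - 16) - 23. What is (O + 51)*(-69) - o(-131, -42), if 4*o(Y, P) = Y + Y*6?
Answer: -66623/20 ≈ -3331.1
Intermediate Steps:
h = -15 (h = 8 - 23 = -15)
O = 3/5 (O = 4 + 51/(-15) = 4 + 51*(-1/15) = 4 - 17/5 = 3/5 ≈ 0.60000)
o(Y, P) = 7*Y/4 (o(Y, P) = (Y + Y*6)/4 = (Y + 6*Y)/4 = (7*Y)/4 = 7*Y/4)
(O + 51)*(-69) - o(-131, -42) = (3/5 + 51)*(-69) - 7*(-131)/4 = (258/5)*(-69) - 1*(-917/4) = -17802/5 + 917/4 = -66623/20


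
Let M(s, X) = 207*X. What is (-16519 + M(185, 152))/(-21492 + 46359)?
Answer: 14945/24867 ≈ 0.60100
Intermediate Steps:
(-16519 + M(185, 152))/(-21492 + 46359) = (-16519 + 207*152)/(-21492 + 46359) = (-16519 + 31464)/24867 = 14945*(1/24867) = 14945/24867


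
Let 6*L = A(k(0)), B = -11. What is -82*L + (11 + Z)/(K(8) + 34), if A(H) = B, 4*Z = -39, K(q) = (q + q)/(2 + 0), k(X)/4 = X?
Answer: 25261/168 ≈ 150.36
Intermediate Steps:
k(X) = 4*X
K(q) = q (K(q) = (2*q)/2 = (2*q)*(½) = q)
Z = -39/4 (Z = (¼)*(-39) = -39/4 ≈ -9.7500)
A(H) = -11
L = -11/6 (L = (⅙)*(-11) = -11/6 ≈ -1.8333)
-82*L + (11 + Z)/(K(8) + 34) = -82*(-11/6) + (11 - 39/4)/(8 + 34) = 451/3 + (5/4)/42 = 451/3 + (5/4)*(1/42) = 451/3 + 5/168 = 25261/168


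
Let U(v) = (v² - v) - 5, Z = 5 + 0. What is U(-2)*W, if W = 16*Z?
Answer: 80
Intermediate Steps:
Z = 5
U(v) = -5 + v² - v
W = 80 (W = 16*5 = 80)
U(-2)*W = (-5 + (-2)² - 1*(-2))*80 = (-5 + 4 + 2)*80 = 1*80 = 80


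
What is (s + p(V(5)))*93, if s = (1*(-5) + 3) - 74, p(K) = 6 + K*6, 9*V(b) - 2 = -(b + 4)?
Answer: -6944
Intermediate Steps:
V(b) = -2/9 - b/9 (V(b) = 2/9 + (-(b + 4))/9 = 2/9 + (-(4 + b))/9 = 2/9 + (-4 - b)/9 = 2/9 + (-4/9 - b/9) = -2/9 - b/9)
p(K) = 6 + 6*K
s = -76 (s = (-5 + 3) - 74 = -2 - 74 = -76)
(s + p(V(5)))*93 = (-76 + (6 + 6*(-2/9 - ⅑*5)))*93 = (-76 + (6 + 6*(-2/9 - 5/9)))*93 = (-76 + (6 + 6*(-7/9)))*93 = (-76 + (6 - 14/3))*93 = (-76 + 4/3)*93 = -224/3*93 = -6944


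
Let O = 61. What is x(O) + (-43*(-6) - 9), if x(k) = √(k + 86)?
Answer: 249 + 7*√3 ≈ 261.12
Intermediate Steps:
x(k) = √(86 + k)
x(O) + (-43*(-6) - 9) = √(86 + 61) + (-43*(-6) - 9) = √147 + (258 - 9) = 7*√3 + 249 = 249 + 7*√3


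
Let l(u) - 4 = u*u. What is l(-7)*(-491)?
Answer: -26023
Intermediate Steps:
l(u) = 4 + u² (l(u) = 4 + u*u = 4 + u²)
l(-7)*(-491) = (4 + (-7)²)*(-491) = (4 + 49)*(-491) = 53*(-491) = -26023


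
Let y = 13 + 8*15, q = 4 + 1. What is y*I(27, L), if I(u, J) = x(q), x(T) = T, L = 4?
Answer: 665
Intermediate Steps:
q = 5
y = 133 (y = 13 + 120 = 133)
I(u, J) = 5
y*I(27, L) = 133*5 = 665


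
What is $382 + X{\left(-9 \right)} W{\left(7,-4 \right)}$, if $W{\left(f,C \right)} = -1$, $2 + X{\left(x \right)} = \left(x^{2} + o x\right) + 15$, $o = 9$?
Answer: $369$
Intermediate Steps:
$X{\left(x \right)} = 13 + x^{2} + 9 x$ ($X{\left(x \right)} = -2 + \left(\left(x^{2} + 9 x\right) + 15\right) = -2 + \left(15 + x^{2} + 9 x\right) = 13 + x^{2} + 9 x$)
$382 + X{\left(-9 \right)} W{\left(7,-4 \right)} = 382 + \left(13 + \left(-9\right)^{2} + 9 \left(-9\right)\right) \left(-1\right) = 382 + \left(13 + 81 - 81\right) \left(-1\right) = 382 + 13 \left(-1\right) = 382 - 13 = 369$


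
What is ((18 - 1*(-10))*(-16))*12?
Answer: -5376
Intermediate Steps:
((18 - 1*(-10))*(-16))*12 = ((18 + 10)*(-16))*12 = (28*(-16))*12 = -448*12 = -5376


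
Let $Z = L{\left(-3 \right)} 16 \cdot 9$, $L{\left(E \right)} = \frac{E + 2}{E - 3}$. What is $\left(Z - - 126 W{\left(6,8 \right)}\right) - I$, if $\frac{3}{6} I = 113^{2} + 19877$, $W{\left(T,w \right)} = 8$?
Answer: $-64260$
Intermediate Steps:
$L{\left(E \right)} = \frac{2 + E}{-3 + E}$
$I = 65292$ ($I = 2 \left(113^{2} + 19877\right) = 2 \left(12769 + 19877\right) = 2 \cdot 32646 = 65292$)
$Z = 24$ ($Z = \frac{2 - 3}{-3 - 3} \cdot 16 \cdot 9 = \frac{1}{-6} \left(-1\right) 16 \cdot 9 = \left(- \frac{1}{6}\right) \left(-1\right) 16 \cdot 9 = \frac{1}{6} \cdot 16 \cdot 9 = \frac{8}{3} \cdot 9 = 24$)
$\left(Z - - 126 W{\left(6,8 \right)}\right) - I = \left(24 - \left(-126\right) 8\right) - 65292 = \left(24 - -1008\right) - 65292 = \left(24 + 1008\right) - 65292 = 1032 - 65292 = -64260$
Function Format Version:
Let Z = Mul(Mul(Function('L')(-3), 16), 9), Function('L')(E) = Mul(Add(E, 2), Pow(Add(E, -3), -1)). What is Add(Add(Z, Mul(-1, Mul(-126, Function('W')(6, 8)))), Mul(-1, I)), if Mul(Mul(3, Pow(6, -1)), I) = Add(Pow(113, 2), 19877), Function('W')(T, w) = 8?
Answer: -64260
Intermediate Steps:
Function('L')(E) = Mul(Pow(Add(-3, E), -1), Add(2, E)) (Function('L')(E) = Mul(Add(2, E), Pow(Add(-3, E), -1)) = Mul(Pow(Add(-3, E), -1), Add(2, E)))
I = 65292 (I = Mul(2, Add(Pow(113, 2), 19877)) = Mul(2, Add(12769, 19877)) = Mul(2, 32646) = 65292)
Z = 24 (Z = Mul(Mul(Mul(Pow(Add(-3, -3), -1), Add(2, -3)), 16), 9) = Mul(Mul(Mul(Pow(-6, -1), -1), 16), 9) = Mul(Mul(Mul(Rational(-1, 6), -1), 16), 9) = Mul(Mul(Rational(1, 6), 16), 9) = Mul(Rational(8, 3), 9) = 24)
Add(Add(Z, Mul(-1, Mul(-126, Function('W')(6, 8)))), Mul(-1, I)) = Add(Add(24, Mul(-1, Mul(-126, 8))), Mul(-1, 65292)) = Add(Add(24, Mul(-1, -1008)), -65292) = Add(Add(24, 1008), -65292) = Add(1032, -65292) = -64260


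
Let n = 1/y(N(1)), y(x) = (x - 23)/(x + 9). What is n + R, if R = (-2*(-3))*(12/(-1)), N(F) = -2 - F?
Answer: -939/13 ≈ -72.231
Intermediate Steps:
y(x) = (-23 + x)/(9 + x)
R = -72 (R = 6*(12*(-1)) = 6*(-12) = -72)
n = -3/13 (n = 1/((-23 + (-2 - 1*1))/(9 + (-2 - 1*1))) = 1/((-23 + (-2 - 1))/(9 + (-2 - 1))) = 1/((-23 - 3)/(9 - 3)) = 1/(-26/6) = 1/((⅙)*(-26)) = 1/(-13/3) = -3/13 ≈ -0.23077)
n + R = -3/13 - 72 = -939/13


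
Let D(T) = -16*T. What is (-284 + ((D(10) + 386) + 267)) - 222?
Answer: -13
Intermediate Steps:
(-284 + ((D(10) + 386) + 267)) - 222 = (-284 + ((-16*10 + 386) + 267)) - 222 = (-284 + ((-160 + 386) + 267)) - 222 = (-284 + (226 + 267)) - 222 = (-284 + 493) - 222 = 209 - 222 = -13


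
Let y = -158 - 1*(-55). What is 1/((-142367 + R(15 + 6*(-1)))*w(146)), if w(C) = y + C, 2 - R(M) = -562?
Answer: -1/6097529 ≈ -1.6400e-7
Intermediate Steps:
R(M) = 564 (R(M) = 2 - 1*(-562) = 2 + 562 = 564)
y = -103 (y = -158 + 55 = -103)
w(C) = -103 + C
1/((-142367 + R(15 + 6*(-1)))*w(146)) = 1/((-142367 + 564)*(-103 + 146)) = 1/(-141803*43) = -1/141803*1/43 = -1/6097529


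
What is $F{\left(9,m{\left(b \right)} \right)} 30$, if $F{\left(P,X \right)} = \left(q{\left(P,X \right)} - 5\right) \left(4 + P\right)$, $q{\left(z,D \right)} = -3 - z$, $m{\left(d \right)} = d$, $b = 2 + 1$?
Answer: $-6630$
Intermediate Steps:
$b = 3$
$F{\left(P,X \right)} = \left(-8 - P\right) \left(4 + P\right)$ ($F{\left(P,X \right)} = \left(\left(-3 - P\right) - 5\right) \left(4 + P\right) = \left(-8 - P\right) \left(4 + P\right)$)
$F{\left(9,m{\left(b \right)} \right)} 30 = \left(-32 - 9^{2} - 108\right) 30 = \left(-32 - 81 - 108\right) 30 = \left(-221\right) 30 = -6630$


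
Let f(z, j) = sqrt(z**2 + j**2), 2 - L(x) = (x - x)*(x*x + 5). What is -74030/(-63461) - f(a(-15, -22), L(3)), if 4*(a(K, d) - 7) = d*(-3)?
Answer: 74030/63461 - 5*sqrt(89)/2 ≈ -22.418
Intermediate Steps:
a(K, d) = 7 - 3*d/4 (a(K, d) = 7 + (d*(-3))/4 = 7 + (-3*d)/4 = 7 - 3*d/4)
L(x) = 2 (L(x) = 2 - (x - x)*(x*x + 5) = 2 - 0*(x**2 + 5) = 2 - 0*(5 + x**2) = 2 - 1*0 = 2 + 0 = 2)
f(z, j) = sqrt(j**2 + z**2)
-74030/(-63461) - f(a(-15, -22), L(3)) = -74030/(-63461) - sqrt(2**2 + (7 - 3/4*(-22))**2) = -74030*(-1/63461) - sqrt(4 + (7 + 33/2)**2) = 74030/63461 - sqrt(4 + (47/2)**2) = 74030/63461 - sqrt(4 + 2209/4) = 74030/63461 - sqrt(2225/4) = 74030/63461 - 5*sqrt(89)/2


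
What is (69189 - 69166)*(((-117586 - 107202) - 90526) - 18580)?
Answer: -7679562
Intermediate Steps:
(69189 - 69166)*(((-117586 - 107202) - 90526) - 18580) = 23*((-224788 - 90526) - 18580) = 23*(-315314 - 18580) = 23*(-333894) = -7679562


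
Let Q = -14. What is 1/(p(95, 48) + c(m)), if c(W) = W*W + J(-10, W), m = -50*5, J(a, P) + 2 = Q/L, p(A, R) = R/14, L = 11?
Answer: 77/4812512 ≈ 1.6000e-5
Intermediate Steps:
p(A, R) = R/14 (p(A, R) = R*(1/14) = R/14)
J(a, P) = -36/11 (J(a, P) = -2 - 14/11 = -36/11)
m = -250
c(W) = -36/11 + W² (c(W) = W*W - 36/11 = W² - 36/11 = -36/11 + W²)
1/(p(95, 48) + c(m)) = 1/((1/14)*48 + (-36/11 + (-250)²)) = 1/(24/7 + (-36/11 + 62500)) = 1/(24/7 + 687464/11) = 1/(4812512/77) = 77/4812512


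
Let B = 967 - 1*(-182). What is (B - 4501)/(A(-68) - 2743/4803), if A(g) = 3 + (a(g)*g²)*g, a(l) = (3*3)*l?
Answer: -8049828/462126376009 ≈ -1.7419e-5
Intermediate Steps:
B = 1149 (B = 967 + 182 = 1149)
a(l) = 9*l
A(g) = 3 + 9*g⁴ (A(g) = 3 + ((9*g)*g²)*g = 3 + (9*g³)*g = 3 + 9*g⁴)
(B - 4501)/(A(-68) - 2743/4803) = (1149 - 4501)/((3 + 9*(-68)⁴) - 2743/4803) = -3352/((3 + 9*21381376) - 2743*1/4803) = -3352/((3 + 192432384) - 2743/4803) = -3352/(192432387 - 2743/4803) = -3352/924252752018/4803 = -3352*4803/924252752018 = -8049828/462126376009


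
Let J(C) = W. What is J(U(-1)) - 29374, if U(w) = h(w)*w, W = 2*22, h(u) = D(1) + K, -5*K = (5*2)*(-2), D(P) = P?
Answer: -29330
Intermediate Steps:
K = 4 (K = -5*2*(-2)/5 = -2*(-2) = -⅕*(-20) = 4)
h(u) = 5 (h(u) = 1 + 4 = 5)
W = 44
U(w) = 5*w
J(C) = 44
J(U(-1)) - 29374 = 44 - 29374 = -29330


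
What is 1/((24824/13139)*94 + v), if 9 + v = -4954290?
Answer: -13139/65092201105 ≈ -2.0185e-7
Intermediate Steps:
v = -4954299 (v = -9 - 4954290 = -4954299)
1/((24824/13139)*94 + v) = 1/((24824/13139)*94 - 4954299) = 1/(2333456/13139 - 4954299) = 1/(-65092201105/13139) = -13139/65092201105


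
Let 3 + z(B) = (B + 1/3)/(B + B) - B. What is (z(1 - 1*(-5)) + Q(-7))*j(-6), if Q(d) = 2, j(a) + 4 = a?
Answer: 1165/18 ≈ 64.722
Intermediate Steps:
j(a) = -4 + a
z(B) = -3 - B + (⅓ + B)/(2*B) (z(B) = -3 + ((B + 1/3)/(B + B) - B) = -3 + ((B + ⅓)/((2*B)) - B) = -3 + ((⅓ + B)*(1/(2*B)) - B) = -3 + ((⅓ + B)/(2*B) - B) = -3 + (-B + (⅓ + B)/(2*B)) = -3 - B + (⅓ + B)/(2*B))
(z(1 - 1*(-5)) + Q(-7))*j(-6) = ((-5/2 - (1 - 1*(-5)) + 1/(6*(1 - 1*(-5)))) + 2)*(-4 - 6) = ((-5/2 - (1 + 5) + 1/(6*(1 + 5))) + 2)*(-10) = ((-5/2 - 1*6 + (⅙)/6) + 2)*(-10) = ((-5/2 - 6 + (⅙)*(⅙)) + 2)*(-10) = ((-5/2 - 6 + 1/36) + 2)*(-10) = (-305/36 + 2)*(-10) = -233/36*(-10) = 1165/18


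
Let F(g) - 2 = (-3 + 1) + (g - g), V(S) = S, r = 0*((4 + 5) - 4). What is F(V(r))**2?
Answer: 0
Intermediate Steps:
r = 0 (r = 0*(9 - 4) = 0*5 = 0)
F(g) = 0 (F(g) = 2 + ((-3 + 1) + (g - g)) = 2 + (-2 + 0) = 2 - 2 = 0)
F(V(r))**2 = 0**2 = 0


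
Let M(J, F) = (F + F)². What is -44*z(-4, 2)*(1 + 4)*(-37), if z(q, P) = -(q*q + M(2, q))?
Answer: -651200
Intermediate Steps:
M(J, F) = 4*F² (M(J, F) = (2*F)² = 4*F²)
z(q, P) = -5*q² (z(q, P) = -(q*q + 4*q²) = -(q² + 4*q²) = -5*q²)
-44*z(-4, 2)*(1 + 4)*(-37) = -44*(-5*(-4)²)*(1 + 4)*(-37) = -44*(-5*16)*5*(-37) = -(-3520)*5*(-37) = -44*(-400)*(-37) = 17600*(-37) = -651200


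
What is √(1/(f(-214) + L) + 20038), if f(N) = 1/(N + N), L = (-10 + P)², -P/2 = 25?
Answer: √47571446166701210/1540799 ≈ 141.56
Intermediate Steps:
P = -50 (P = -2*25 = -50)
L = 3600 (L = (-10 - 50)² = (-60)² = 3600)
f(N) = 1/(2*N)
√(1/(f(-214) + L) + 20038) = √(1/((½)/(-214) + 3600) + 20038) = √(1/((½)*(-1/214) + 3600) + 20038) = √(1/(-1/428 + 3600) + 20038) = √(1/(1540799/428) + 20038) = √(428/1540799 + 20038) = √(30874530790/1540799) = √47571446166701210/1540799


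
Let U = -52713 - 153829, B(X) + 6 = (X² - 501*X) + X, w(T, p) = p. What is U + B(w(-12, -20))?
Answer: -196148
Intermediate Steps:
B(X) = -6 + X² - 500*X (B(X) = -6 + ((X² - 501*X) + X) = -6 + (X² - 500*X) = -6 + X² - 500*X)
U = -206542
U + B(w(-12, -20)) = -206542 + (-6 + (-20)² - 500*(-20)) = -206542 + (-6 + 400 + 10000) = -206542 + 10394 = -196148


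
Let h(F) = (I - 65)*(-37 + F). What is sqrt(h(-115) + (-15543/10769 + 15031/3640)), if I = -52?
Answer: sqrt(56468103222941410)/1781780 ≈ 133.37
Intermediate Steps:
h(F) = 4329 - 117*F (h(F) = (-52 - 65)*(-37 + F) = -117*(-37 + F) = 4329 - 117*F)
sqrt(h(-115) + (-15543/10769 + 15031/3640)) = sqrt((4329 - 117*(-115)) + (-15543/10769 + 15031/3640)) = sqrt((4329 + 13455) + (-15543*1/10769 + 15031*(1/3640))) = sqrt(17784 + (-1413/979 + 15031/3640)) = sqrt(17784 + 9572029/3563560) = sqrt(63383923069/3563560) = sqrt(56468103222941410)/1781780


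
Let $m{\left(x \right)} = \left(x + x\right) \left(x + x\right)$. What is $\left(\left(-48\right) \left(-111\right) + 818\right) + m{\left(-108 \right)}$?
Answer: $52802$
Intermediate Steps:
$m{\left(x \right)} = 4 x^{2}$ ($m{\left(x \right)} = 2 x 2 x = 4 x^{2}$)
$\left(\left(-48\right) \left(-111\right) + 818\right) + m{\left(-108 \right)} = \left(\left(-48\right) \left(-111\right) + 818\right) + 4 \left(-108\right)^{2} = \left(5328 + 818\right) + 4 \cdot 11664 = 6146 + 46656 = 52802$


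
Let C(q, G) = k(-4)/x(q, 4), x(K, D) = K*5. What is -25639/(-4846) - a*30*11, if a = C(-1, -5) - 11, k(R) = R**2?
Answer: 22733995/4846 ≈ 4691.3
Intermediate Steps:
x(K, D) = 5*K
C(q, G) = 16/(5*q) (C(q, G) = (-4)**2/((5*q)) = 16*(1/(5*q)) = 16/(5*q))
a = -71/5 (a = (16/5)/(-1) - 11 = (16/5)*(-1) - 11 = -16/5 - 11 = -71/5 ≈ -14.200)
-25639/(-4846) - a*30*11 = -25639/(-4846) - (-71/5*30)*11 = -25639*(-1/4846) - (-426)*11 = 25639/4846 - 1*(-4686) = 25639/4846 + 4686 = 22733995/4846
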